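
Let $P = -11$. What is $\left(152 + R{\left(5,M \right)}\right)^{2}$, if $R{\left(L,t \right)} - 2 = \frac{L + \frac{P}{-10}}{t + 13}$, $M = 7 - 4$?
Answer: $\frac{610139401}{25600} \approx 23834.0$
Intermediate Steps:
$M = 3$
$R{\left(L,t \right)} = 2 + \frac{\frac{11}{10} + L}{13 + t}$ ($R{\left(L,t \right)} = 2 + \frac{L - \frac{11}{-10}}{t + 13} = 2 + \frac{L - - \frac{11}{10}}{13 + t} = 2 + \frac{L + \frac{11}{10}}{13 + t} = 2 + \frac{\frac{11}{10} + L}{13 + t}$)
$\left(152 + R{\left(5,M \right)}\right)^{2} = \left(152 + \frac{\frac{271}{10} + 5 + 2 \cdot 3}{13 + 3}\right)^{2} = \left(152 + \frac{\frac{271}{10} + 5 + 6}{16}\right)^{2} = \left(152 + \frac{1}{16} \cdot \frac{381}{10}\right)^{2} = \left(152 + \frac{381}{160}\right)^{2} = \left(\frac{24701}{160}\right)^{2} = \frac{610139401}{25600}$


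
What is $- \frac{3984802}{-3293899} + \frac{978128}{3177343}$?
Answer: $\frac{15882937582158}{10465846930357} \approx 1.5176$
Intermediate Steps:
$- \frac{3984802}{-3293899} + \frac{978128}{3177343} = \left(-3984802\right) \left(- \frac{1}{3293899}\right) + 978128 \cdot \frac{1}{3177343} = \frac{3984802}{3293899} + \frac{978128}{3177343} = \frac{15882937582158}{10465846930357}$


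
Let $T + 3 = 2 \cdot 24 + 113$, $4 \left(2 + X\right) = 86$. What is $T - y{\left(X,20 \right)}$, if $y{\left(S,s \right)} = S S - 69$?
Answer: $- \frac{613}{4} \approx -153.25$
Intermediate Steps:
$X = \frac{39}{2}$ ($X = -2 + \frac{1}{4} \cdot 86 = -2 + \frac{43}{2} = \frac{39}{2} \approx 19.5$)
$y{\left(S,s \right)} = -69 + S^{2}$ ($y{\left(S,s \right)} = S^{2} - 69 = -69 + S^{2}$)
$T = 158$ ($T = -3 + \left(2 \cdot 24 + 113\right) = -3 + \left(48 + 113\right) = -3 + 161 = 158$)
$T - y{\left(X,20 \right)} = 158 - \left(-69 + \left(\frac{39}{2}\right)^{2}\right) = 158 - \left(-69 + \frac{1521}{4}\right) = 158 - \frac{1245}{4} = - \frac{613}{4}$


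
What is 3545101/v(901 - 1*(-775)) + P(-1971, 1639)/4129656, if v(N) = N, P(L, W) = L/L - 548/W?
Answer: 5998759510808275/2836004091096 ≈ 2115.2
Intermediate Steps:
P(L, W) = 1 - 548/W
3545101/v(901 - 1*(-775)) + P(-1971, 1639)/4129656 = 3545101/(901 - 1*(-775)) + ((-548 + 1639)/1639)/4129656 = 3545101/(901 + 775) + ((1/1639)*1091)*(1/4129656) = 3545101/1676 + (1091/1639)*(1/4129656) = 3545101*(1/1676) + 1091/6768506184 = 3545101/1676 + 1091/6768506184 = 5998759510808275/2836004091096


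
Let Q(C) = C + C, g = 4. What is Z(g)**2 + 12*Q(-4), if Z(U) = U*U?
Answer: 160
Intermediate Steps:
Z(U) = U**2
Q(C) = 2*C
Z(g)**2 + 12*Q(-4) = (4**2)**2 + 12*(2*(-4)) = 16**2 + 12*(-8) = 256 - 96 = 160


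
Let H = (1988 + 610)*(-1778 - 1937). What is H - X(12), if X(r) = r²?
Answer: -9651714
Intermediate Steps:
H = -9651570 (H = 2598*(-3715) = -9651570)
H - X(12) = -9651570 - 1*12² = -9651570 - 1*144 = -9651570 - 144 = -9651714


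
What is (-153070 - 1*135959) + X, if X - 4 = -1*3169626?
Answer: -3458651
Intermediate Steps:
X = -3169622 (X = 4 - 1*3169626 = 4 - 3169626 = -3169622)
(-153070 - 1*135959) + X = (-153070 - 1*135959) - 3169622 = (-153070 - 135959) - 3169622 = -289029 - 3169622 = -3458651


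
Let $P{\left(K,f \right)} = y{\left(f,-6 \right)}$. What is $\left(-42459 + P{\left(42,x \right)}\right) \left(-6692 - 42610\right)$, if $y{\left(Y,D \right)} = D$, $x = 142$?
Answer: $2093609430$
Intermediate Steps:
$P{\left(K,f \right)} = -6$
$\left(-42459 + P{\left(42,x \right)}\right) \left(-6692 - 42610\right) = \left(-42459 - 6\right) \left(-6692 - 42610\right) = \left(-42465\right) \left(-49302\right) = 2093609430$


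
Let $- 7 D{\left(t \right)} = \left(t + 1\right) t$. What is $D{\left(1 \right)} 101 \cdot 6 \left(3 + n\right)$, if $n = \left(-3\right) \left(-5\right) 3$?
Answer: $- \frac{58176}{7} \approx -8310.9$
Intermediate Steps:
$D{\left(t \right)} = - \frac{t \left(1 + t\right)}{7}$ ($D{\left(t \right)} = - \frac{\left(t + 1\right) t}{7} = - \frac{\left(1 + t\right) t}{7} = - \frac{t \left(1 + t\right)}{7}$)
$n = 45$ ($n = 15 \cdot 3 = 45$)
$D{\left(1 \right)} 101 \cdot 6 \left(3 + n\right) = \left(- \frac{1}{7}\right) 1 \left(1 + 1\right) 101 \cdot 6 \left(3 + 45\right) = \left(- \frac{1}{7}\right) 1 \cdot 2 \cdot 101 \cdot 6 \cdot 48 = \left(- \frac{2}{7}\right) 101 \cdot 288 = \left(- \frac{202}{7}\right) 288 = - \frac{58176}{7}$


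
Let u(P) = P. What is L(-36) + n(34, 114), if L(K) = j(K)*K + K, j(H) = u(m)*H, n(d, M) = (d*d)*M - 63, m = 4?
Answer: 136869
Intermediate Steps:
n(d, M) = -63 + M*d² (n(d, M) = d²*M - 63 = M*d² - 63 = -63 + M*d²)
j(H) = 4*H
L(K) = K + 4*K² (L(K) = (4*K)*K + K = 4*K² + K = K + 4*K²)
L(-36) + n(34, 114) = -36*(1 + 4*(-36)) + (-63 + 114*34²) = -36*(1 - 144) + (-63 + 114*1156) = -36*(-143) + (-63 + 131784) = 5148 + 131721 = 136869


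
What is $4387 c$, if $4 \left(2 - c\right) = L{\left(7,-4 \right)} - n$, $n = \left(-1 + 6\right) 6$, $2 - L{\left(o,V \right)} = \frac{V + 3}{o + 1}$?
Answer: $\frac{1259069}{32} \approx 39346.0$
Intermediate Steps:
$L{\left(o,V \right)} = 2 - \frac{3 + V}{1 + o}$ ($L{\left(o,V \right)} = 2 - \frac{V + 3}{o + 1} = 2 - \frac{3 + V}{1 + o}$)
$n = 30$ ($n = 5 \cdot 6 = 30$)
$c = \frac{287}{32}$ ($c = 2 - \frac{\frac{-1 - -4 + 2 \cdot 7}{1 + 7} - 30}{4} = 2 - \frac{\frac{-1 + 4 + 14}{8} - 30}{4} = 2 - \frac{\frac{1}{8} \cdot 17 - 30}{4} = 2 - \frac{\frac{17}{8} - 30}{4} = 2 - - \frac{223}{32} = 2 + \frac{223}{32} = \frac{287}{32} \approx 8.9688$)
$4387 c = 4387 \cdot \frac{287}{32} = \frac{1259069}{32}$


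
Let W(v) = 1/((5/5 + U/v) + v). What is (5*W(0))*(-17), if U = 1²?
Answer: 0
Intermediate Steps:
U = 1
W(v) = 1/(1 + v + 1/v) (W(v) = 1/((5/5 + 1/v) + v) = 1/((5*(⅕) + 1/v) + v) = 1/((1 + 1/v) + v) = 1/(1 + v + 1/v))
(5*W(0))*(-17) = (5*(0/(1 + 0 + 0²)))*(-17) = (5*(0/(1 + 0 + 0)))*(-17) = (5*(0/1))*(-17) = (5*(0*1))*(-17) = (5*0)*(-17) = 0*(-17) = 0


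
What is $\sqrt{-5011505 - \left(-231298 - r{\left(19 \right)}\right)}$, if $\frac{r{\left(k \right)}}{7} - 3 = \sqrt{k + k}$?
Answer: $\sqrt{-4780186 + 7 \sqrt{38}} \approx 2186.4 i$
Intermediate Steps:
$r{\left(k \right)} = 21 + 7 \sqrt{2} \sqrt{k}$ ($r{\left(k \right)} = 21 + 7 \sqrt{k + k} = 21 + 7 \sqrt{2 k} = 21 + 7 \sqrt{2} \sqrt{k}$)
$\sqrt{-5011505 - \left(-231298 - r{\left(19 \right)}\right)} = \sqrt{-5011505 + \left(\left(-837\right) \left(-276\right) + \left(\left(21 + 7 \sqrt{2} \sqrt{19}\right) + 286\right)\right)} = \sqrt{-5011505 + \left(231012 + \left(\left(21 + 7 \sqrt{38}\right) + 286\right)\right)} = \sqrt{-5011505 + \left(231012 + \left(307 + 7 \sqrt{38}\right)\right)} = \sqrt{-5011505 + \left(231319 + 7 \sqrt{38}\right)} = \sqrt{-4780186 + 7 \sqrt{38}}$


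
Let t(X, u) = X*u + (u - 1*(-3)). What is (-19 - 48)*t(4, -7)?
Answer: 2144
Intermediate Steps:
t(X, u) = 3 + u + X*u (t(X, u) = X*u + (u + 3) = X*u + (3 + u) = 3 + u + X*u)
(-19 - 48)*t(4, -7) = (-19 - 48)*(3 - 7 + 4*(-7)) = -67*(3 - 7 - 28) = -67*(-32) = 2144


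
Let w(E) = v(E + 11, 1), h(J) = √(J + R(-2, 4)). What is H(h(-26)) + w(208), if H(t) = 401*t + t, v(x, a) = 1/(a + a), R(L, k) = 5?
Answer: ½ + 402*I*√21 ≈ 0.5 + 1842.2*I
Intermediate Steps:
h(J) = √(5 + J) (h(J) = √(J + 5) = √(5 + J))
v(x, a) = 1/(2*a)
H(t) = 402*t
w(E) = ½ (w(E) = (½)/1 = (½)*1 = ½)
H(h(-26)) + w(208) = 402*√(5 - 26) + ½ = 402*√(-21) + ½ = 402*(I*√21) + ½ = 402*I*√21 + ½ = ½ + 402*I*√21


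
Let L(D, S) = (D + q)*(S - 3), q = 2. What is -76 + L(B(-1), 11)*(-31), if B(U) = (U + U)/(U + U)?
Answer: -820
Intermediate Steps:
B(U) = 1 (B(U) = (2*U)/((2*U)) = (2*U)*(1/(2*U)) = 1)
L(D, S) = (-3 + S)*(2 + D) (L(D, S) = (D + 2)*(S - 3) = (2 + D)*(-3 + S) = (-3 + S)*(2 + D))
-76 + L(B(-1), 11)*(-31) = -76 + (-6 - 3*1 + 2*11 + 1*11)*(-31) = -76 + (-6 - 3 + 22 + 11)*(-31) = -76 + 24*(-31) = -76 - 744 = -820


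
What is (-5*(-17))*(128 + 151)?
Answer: 23715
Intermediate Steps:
(-5*(-17))*(128 + 151) = 85*279 = 23715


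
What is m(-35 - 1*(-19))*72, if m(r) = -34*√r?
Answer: -9792*I ≈ -9792.0*I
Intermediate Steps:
m(-35 - 1*(-19))*72 = -34*√(-35 - 1*(-19))*72 = -34*√(-35 + 19)*72 = -136*I*72 = -9792*I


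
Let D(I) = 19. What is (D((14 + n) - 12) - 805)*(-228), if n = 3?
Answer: 179208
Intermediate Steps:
(D((14 + n) - 12) - 805)*(-228) = (19 - 805)*(-228) = -786*(-228) = 179208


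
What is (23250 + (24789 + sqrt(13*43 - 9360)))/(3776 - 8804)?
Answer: -16013/1676 - I*sqrt(8801)/5028 ≈ -9.5543 - 0.018658*I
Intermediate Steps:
(23250 + (24789 + sqrt(13*43 - 9360)))/(3776 - 8804) = (23250 + (24789 + sqrt(559 - 9360)))/(-5028) = (23250 + (24789 + sqrt(-8801)))*(-1/5028) = (23250 + (24789 + I*sqrt(8801)))*(-1/5028) = (48039 + I*sqrt(8801))*(-1/5028) = -16013/1676 - I*sqrt(8801)/5028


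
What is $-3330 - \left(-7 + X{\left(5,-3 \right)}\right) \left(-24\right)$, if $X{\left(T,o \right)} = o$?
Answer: $-3570$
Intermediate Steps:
$-3330 - \left(-7 + X{\left(5,-3 \right)}\right) \left(-24\right) = -3330 - \left(-7 - 3\right) \left(-24\right) = -3330 - \left(-10\right) \left(-24\right) = -3330 - 240 = -3570$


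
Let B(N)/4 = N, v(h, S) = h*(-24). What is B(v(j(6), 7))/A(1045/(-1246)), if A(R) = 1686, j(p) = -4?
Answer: 64/281 ≈ 0.22776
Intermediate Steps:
v(h, S) = -24*h
B(N) = 4*N
B(v(j(6), 7))/A(1045/(-1246)) = (4*(-24*(-4)))/1686 = (4*96)*(1/1686) = 384*(1/1686) = 64/281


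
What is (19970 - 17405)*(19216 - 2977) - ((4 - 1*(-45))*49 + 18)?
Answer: 41650616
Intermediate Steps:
(19970 - 17405)*(19216 - 2977) - ((4 - 1*(-45))*49 + 18) = 2565*16239 - ((4 + 45)*49 + 18) = 41653035 - (49*49 + 18) = 41653035 - (2401 + 18) = 41653035 - 1*2419 = 41653035 - 2419 = 41650616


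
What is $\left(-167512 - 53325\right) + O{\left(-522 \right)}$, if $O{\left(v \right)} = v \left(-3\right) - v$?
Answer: $-218749$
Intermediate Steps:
$O{\left(v \right)} = - 4 v$ ($O{\left(v \right)} = - 3 v - v = - 4 v$)
$\left(-167512 - 53325\right) + O{\left(-522 \right)} = \left(-167512 - 53325\right) - -2088 = -220837 + 2088 = -218749$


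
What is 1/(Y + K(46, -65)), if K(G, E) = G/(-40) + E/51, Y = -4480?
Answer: -1020/4572073 ≈ -0.00022309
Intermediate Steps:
K(G, E) = -G/40 + E/51 (K(G, E) = G*(-1/40) + E*(1/51) = -G/40 + E/51)
1/(Y + K(46, -65)) = 1/(-4480 + (-1/40*46 + (1/51)*(-65))) = 1/(-4480 + (-23/20 - 65/51)) = 1/(-4480 - 2473/1020) = 1/(-4572073/1020) = -1020/4572073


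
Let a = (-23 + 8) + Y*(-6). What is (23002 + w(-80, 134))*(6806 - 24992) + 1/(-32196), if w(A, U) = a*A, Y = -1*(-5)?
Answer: -15575908762513/32196 ≈ -4.8378e+8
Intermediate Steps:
Y = 5
a = -45 (a = (-23 + 8) + 5*(-6) = -15 - 30 = -45)
w(A, U) = -45*A
(23002 + w(-80, 134))*(6806 - 24992) + 1/(-32196) = (23002 - 45*(-80))*(6806 - 24992) + 1/(-32196) = (23002 + 3600)*(-18186) - 1/32196 = 26602*(-18186) - 1/32196 = -483783972 - 1/32196 = -15575908762513/32196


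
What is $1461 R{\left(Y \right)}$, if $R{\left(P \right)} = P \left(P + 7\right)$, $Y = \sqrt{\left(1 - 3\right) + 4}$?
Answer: $2922 + 10227 \sqrt{2} \approx 17385.0$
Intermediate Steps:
$Y = \sqrt{2}$ ($Y = \sqrt{-2 + 4} = \sqrt{2} \approx 1.4142$)
$R{\left(P \right)} = P \left(7 + P\right)$
$1461 R{\left(Y \right)} = 1461 \sqrt{2} \left(7 + \sqrt{2}\right)$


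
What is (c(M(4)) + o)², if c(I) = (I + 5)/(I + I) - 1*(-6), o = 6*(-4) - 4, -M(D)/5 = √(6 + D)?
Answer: 18491/40 + 43*√10/20 ≈ 469.07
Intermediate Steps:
M(D) = -5*√(6 + D)
o = -28 (o = -24 - 4 = -28)
c(I) = 6 + (5 + I)/(2*I) (c(I) = (5 + I)/((2*I)) + 6 = (5 + I)*(1/(2*I)) + 6 = (5 + I)/(2*I) + 6 = 6 + (5 + I)/(2*I))
(c(M(4)) + o)² = ((5 + 13*(-5*√(6 + 4)))/(2*((-5*√(6 + 4)))) - 28)² = ((5 + 13*(-5*√10))/(2*((-5*√10))) - 28)² = ((-√10/50)*(5 - 65*√10)/2 - 28)² = (-√10*(5 - 65*√10)/100 - 28)² = (-28 - √10*(5 - 65*√10)/100)²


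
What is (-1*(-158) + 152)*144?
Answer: 44640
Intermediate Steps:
(-1*(-158) + 152)*144 = (158 + 152)*144 = 310*144 = 44640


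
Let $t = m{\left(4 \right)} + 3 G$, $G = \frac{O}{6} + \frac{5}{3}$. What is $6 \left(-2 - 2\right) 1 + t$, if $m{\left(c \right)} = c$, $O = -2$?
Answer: $-16$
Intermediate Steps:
$G = \frac{4}{3}$ ($G = - \frac{2}{6} + \frac{5}{3} = \left(-2\right) \frac{1}{6} + 5 \cdot \frac{1}{3} = - \frac{1}{3} + \frac{5}{3} = \frac{4}{3} \approx 1.3333$)
$t = 8$ ($t = 4 + 3 \cdot \frac{4}{3} = 4 + 4 = 8$)
$6 \left(-2 - 2\right) 1 + t = 6 \left(-2 - 2\right) 1 + 8 = 6 \left(\left(-4\right) 1\right) + 8 = 6 \left(-4\right) + 8 = -24 + 8 = -16$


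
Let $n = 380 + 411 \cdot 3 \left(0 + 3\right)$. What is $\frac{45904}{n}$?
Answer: $\frac{45904}{4079} \approx 11.254$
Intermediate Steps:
$n = 4079$ ($n = 380 + 411 \cdot 3 \cdot 3 = 380 + 411 \cdot 9 = 380 + 3699 = 4079$)
$\frac{45904}{n} = \frac{45904}{4079}$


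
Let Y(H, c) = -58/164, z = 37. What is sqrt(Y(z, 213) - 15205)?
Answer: I*sqrt(102240798)/82 ≈ 123.31*I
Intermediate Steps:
Y(H, c) = -29/82 (Y(H, c) = -58*1/164 = -29/82)
sqrt(Y(z, 213) - 15205) = sqrt(-29/82 - 15205) = sqrt(-1246839/82) = I*sqrt(102240798)/82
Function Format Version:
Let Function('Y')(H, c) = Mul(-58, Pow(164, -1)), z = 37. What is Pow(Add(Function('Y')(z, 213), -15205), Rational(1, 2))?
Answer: Mul(Rational(1, 82), I, Pow(102240798, Rational(1, 2))) ≈ Mul(123.31, I)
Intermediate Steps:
Function('Y')(H, c) = Rational(-29, 82) (Function('Y')(H, c) = Mul(-58, Rational(1, 164)) = Rational(-29, 82))
Pow(Add(Function('Y')(z, 213), -15205), Rational(1, 2)) = Pow(Add(Rational(-29, 82), -15205), Rational(1, 2)) = Pow(Rational(-1246839, 82), Rational(1, 2)) = Mul(Rational(1, 82), I, Pow(102240798, Rational(1, 2)))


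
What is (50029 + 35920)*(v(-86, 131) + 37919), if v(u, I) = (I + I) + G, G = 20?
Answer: 3283337749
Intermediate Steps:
v(u, I) = 20 + 2*I (v(u, I) = (I + I) + 20 = 2*I + 20 = 20 + 2*I)
(50029 + 35920)*(v(-86, 131) + 37919) = (50029 + 35920)*((20 + 2*131) + 37919) = 85949*((20 + 262) + 37919) = 85949*(282 + 37919) = 85949*38201 = 3283337749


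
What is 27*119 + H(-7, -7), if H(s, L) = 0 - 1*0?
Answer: 3213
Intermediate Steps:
H(s, L) = 0 (H(s, L) = 0 + 0 = 0)
27*119 + H(-7, -7) = 27*119 + 0 = 3213 + 0 = 3213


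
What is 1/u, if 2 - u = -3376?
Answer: 1/3378 ≈ 0.00029603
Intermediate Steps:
u = 3378 (u = 2 - 1*(-3376) = 2 + 3376 = 3378)
1/u = 1/3378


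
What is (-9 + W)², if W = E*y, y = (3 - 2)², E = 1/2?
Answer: 289/4 ≈ 72.250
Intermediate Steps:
E = ½ ≈ 0.50000
y = 1 (y = 1² = 1)
W = ½ (W = (½)*1 = ½ ≈ 0.50000)
(-9 + W)² = (-9 + ½)² = (-17/2)² = 289/4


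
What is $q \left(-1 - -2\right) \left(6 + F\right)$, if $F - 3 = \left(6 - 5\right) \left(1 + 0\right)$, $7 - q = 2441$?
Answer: $-24340$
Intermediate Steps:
$q = -2434$ ($q = 7 - 2441 = -2434$)
$F = 4$ ($F = 3 + \left(6 - 5\right) \left(1 + 0\right) = 3 + \left(6 - 5\right) 1 = 3 + 1 \cdot 1 = 3 + 1 = 4$)
$q \left(-1 - -2\right) \left(6 + F\right) = - 2434 \left(-1 - -2\right) \left(6 + 4\right) = - 2434 \left(-1 + 2\right) 10 = - 2434 \cdot 1 \cdot 10 = \left(-2434\right) 10 = -24340$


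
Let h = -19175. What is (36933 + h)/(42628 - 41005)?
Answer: 17758/1623 ≈ 10.941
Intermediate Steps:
(36933 + h)/(42628 - 41005) = (36933 - 19175)/(42628 - 41005) = 17758/1623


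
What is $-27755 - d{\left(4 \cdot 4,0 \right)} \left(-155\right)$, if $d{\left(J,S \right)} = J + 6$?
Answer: $-24345$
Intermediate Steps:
$d{\left(J,S \right)} = 6 + J$
$-27755 - d{\left(4 \cdot 4,0 \right)} \left(-155\right) = -27755 - \left(6 + 4 \cdot 4\right) \left(-155\right) = -27755 - \left(6 + 16\right) \left(-155\right) = -27755 - 22 \left(-155\right) = -27755 - -3410 = -27755 + 3410 = -24345$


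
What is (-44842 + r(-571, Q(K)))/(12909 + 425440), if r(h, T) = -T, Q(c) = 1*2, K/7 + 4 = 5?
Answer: -44844/438349 ≈ -0.10230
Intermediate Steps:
K = 7 (K = -28 + 7*5 = -28 + 35 = 7)
Q(c) = 2
(-44842 + r(-571, Q(K)))/(12909 + 425440) = (-44842 - 1*2)/(12909 + 425440) = (-44842 - 2)/438349 = -44844*1/438349 = -44844/438349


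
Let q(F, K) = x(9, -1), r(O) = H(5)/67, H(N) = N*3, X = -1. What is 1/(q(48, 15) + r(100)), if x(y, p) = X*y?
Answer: -67/588 ≈ -0.11395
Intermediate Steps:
H(N) = 3*N
r(O) = 15/67 (r(O) = (3*5)/67 = 15*(1/67) = 15/67)
x(y, p) = -y
q(F, K) = -9 (q(F, K) = -1*9 = -9)
1/(q(48, 15) + r(100)) = 1/(-9 + 15/67) = 1/(-588/67) = -67/588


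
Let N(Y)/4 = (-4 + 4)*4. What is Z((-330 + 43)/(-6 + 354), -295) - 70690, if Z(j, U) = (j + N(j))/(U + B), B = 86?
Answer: -5141424793/72732 ≈ -70690.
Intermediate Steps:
N(Y) = 0 (N(Y) = 4*((-4 + 4)*4) = 4*(0*4) = 4*0 = 0)
Z(j, U) = j/(86 + U) (Z(j, U) = (j + 0)/(U + 86) = j/(86 + U))
Z((-330 + 43)/(-6 + 354), -295) - 70690 = ((-330 + 43)/(-6 + 354))/(86 - 295) - 70690 = -287/348/(-209) - 70690 = -287*1/348*(-1/209) - 70690 = -287/348*(-1/209) - 70690 = 287/72732 - 70690 = -5141424793/72732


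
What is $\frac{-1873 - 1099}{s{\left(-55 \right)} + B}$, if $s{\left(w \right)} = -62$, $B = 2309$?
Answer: $- \frac{2972}{2247} \approx -1.3227$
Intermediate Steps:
$\frac{-1873 - 1099}{s{\left(-55 \right)} + B} = \frac{-1873 - 1099}{-62 + 2309} = - \frac{2972}{2247}$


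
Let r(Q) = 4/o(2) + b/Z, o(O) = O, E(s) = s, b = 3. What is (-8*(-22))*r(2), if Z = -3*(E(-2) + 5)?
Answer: 880/3 ≈ 293.33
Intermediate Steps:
Z = -9 (Z = -3*(-2 + 5) = -3*3 = -9)
r(Q) = 5/3 (r(Q) = 4/2 + 3/(-9) = 4*(½) + 3*(-⅑) = 2 - ⅓ = 5/3)
(-8*(-22))*r(2) = -8*(-22)*(5/3) = 176*(5/3) = 880/3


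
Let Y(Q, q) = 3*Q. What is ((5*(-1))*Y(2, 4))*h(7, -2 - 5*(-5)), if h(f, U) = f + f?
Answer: -420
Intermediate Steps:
h(f, U) = 2*f
((5*(-1))*Y(2, 4))*h(7, -2 - 5*(-5)) = ((5*(-1))*(3*2))*(2*7) = -5*6*14 = -30*14 = -420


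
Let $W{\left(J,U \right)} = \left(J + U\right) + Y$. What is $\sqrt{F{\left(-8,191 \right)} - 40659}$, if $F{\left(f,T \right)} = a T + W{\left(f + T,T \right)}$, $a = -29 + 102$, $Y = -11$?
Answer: $19 i \sqrt{73} \approx 162.34 i$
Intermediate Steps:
$a = 73$
$W{\left(J,U \right)} = -11 + J + U$ ($W{\left(J,U \right)} = \left(J + U\right) - 11 = -11 + J + U$)
$F{\left(f,T \right)} = -11 + f + 75 T$ ($F{\left(f,T \right)} = 73 T + \left(-11 + \left(f + T\right) + T\right) = 73 T + \left(-11 + \left(T + f\right) + T\right) = 73 T + \left(-11 + f + 2 T\right) = -11 + f + 75 T$)
$\sqrt{F{\left(-8,191 \right)} - 40659} = \sqrt{\left(-11 - 8 + 75 \cdot 191\right) - 40659} = \sqrt{\left(-11 - 8 + 14325\right) - 40659} = \sqrt{14306 - 40659} = \sqrt{-26353} = 19 i \sqrt{73}$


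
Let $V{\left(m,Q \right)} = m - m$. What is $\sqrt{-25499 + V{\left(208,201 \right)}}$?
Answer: $i \sqrt{25499} \approx 159.68 i$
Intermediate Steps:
$V{\left(m,Q \right)} = 0$
$\sqrt{-25499 + V{\left(208,201 \right)}} = \sqrt{-25499 + 0} = \sqrt{-25499} = i \sqrt{25499}$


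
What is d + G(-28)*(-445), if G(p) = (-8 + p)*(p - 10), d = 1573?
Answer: -607187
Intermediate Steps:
G(p) = (-10 + p)*(-8 + p) (G(p) = (-8 + p)*(-10 + p) = (-10 + p)*(-8 + p))
d + G(-28)*(-445) = 1573 + (80 + (-28)² - 18*(-28))*(-445) = 1573 + (80 + 784 + 504)*(-445) = 1573 + 1368*(-445) = 1573 - 608760 = -607187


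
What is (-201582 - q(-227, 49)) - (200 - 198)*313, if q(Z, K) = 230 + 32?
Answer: -202470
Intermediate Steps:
q(Z, K) = 262
(-201582 - q(-227, 49)) - (200 - 198)*313 = (-201582 - 1*262) - (200 - 198)*313 = (-201582 - 262) - 2*313 = -201844 - 1*626 = -201844 - 626 = -202470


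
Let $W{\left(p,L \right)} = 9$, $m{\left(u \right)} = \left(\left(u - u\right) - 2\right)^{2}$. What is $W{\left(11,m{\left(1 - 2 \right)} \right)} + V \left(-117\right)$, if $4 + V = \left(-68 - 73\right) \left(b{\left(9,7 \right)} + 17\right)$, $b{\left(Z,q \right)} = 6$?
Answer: $379908$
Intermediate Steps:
$m{\left(u \right)} = 4$ ($m{\left(u \right)} = \left(0 - 2\right)^{2} = \left(-2\right)^{2} = 4$)
$V = -3247$ ($V = -4 + \left(-68 - 73\right) \left(6 + 17\right) = -4 - 3243 = -3247$)
$W{\left(11,m{\left(1 - 2 \right)} \right)} + V \left(-117\right) = 9 - -379899 = 9 + 379899 = 379908$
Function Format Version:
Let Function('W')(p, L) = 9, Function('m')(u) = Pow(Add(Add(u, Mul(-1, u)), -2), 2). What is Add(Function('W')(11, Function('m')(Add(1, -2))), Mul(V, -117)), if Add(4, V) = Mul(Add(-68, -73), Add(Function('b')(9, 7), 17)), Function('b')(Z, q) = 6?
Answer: 379908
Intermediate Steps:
Function('m')(u) = 4 (Function('m')(u) = Pow(Add(0, -2), 2) = Pow(-2, 2) = 4)
V = -3247 (V = Add(-4, Mul(Add(-68, -73), Add(6, 17))) = Add(-4, Mul(-141, 23)) = Add(-4, -3243) = -3247)
Add(Function('W')(11, Function('m')(Add(1, -2))), Mul(V, -117)) = Add(9, Mul(-3247, -117)) = Add(9, 379899) = 379908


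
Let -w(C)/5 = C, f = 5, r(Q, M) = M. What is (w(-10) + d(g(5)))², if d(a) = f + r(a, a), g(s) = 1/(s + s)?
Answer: 303601/100 ≈ 3036.0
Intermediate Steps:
g(s) = 1/(2*s)
w(C) = -5*C
d(a) = 5 + a
(w(-10) + d(g(5)))² = (-5*(-10) + (5 + (½)/5))² = (50 + (5 + (½)*(⅕)))² = (50 + (5 + ⅒))² = (50 + 51/10)² = (551/10)² = 303601/100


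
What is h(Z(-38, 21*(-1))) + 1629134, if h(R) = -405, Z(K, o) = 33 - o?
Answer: 1628729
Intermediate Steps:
h(Z(-38, 21*(-1))) + 1629134 = -405 + 1629134 = 1628729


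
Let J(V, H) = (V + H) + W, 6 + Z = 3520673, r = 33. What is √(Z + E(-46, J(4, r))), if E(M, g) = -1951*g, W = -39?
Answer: √3524569 ≈ 1877.4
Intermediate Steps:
Z = 3520667 (Z = -6 + 3520673 = 3520667)
J(V, H) = -39 + H + V (J(V, H) = (V + H) - 39 = (H + V) - 39 = -39 + H + V)
√(Z + E(-46, J(4, r))) = √(3520667 - 1951*(-39 + 33 + 4)) = √(3520667 - 1951*(-2)) = √(3520667 + 3902) = √3524569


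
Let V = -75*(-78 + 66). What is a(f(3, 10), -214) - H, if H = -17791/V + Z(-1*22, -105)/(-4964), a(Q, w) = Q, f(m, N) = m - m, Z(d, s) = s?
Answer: 11027503/558450 ≈ 19.747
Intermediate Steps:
f(m, N) = 0
V = 900 (V = -75*(-12) = 900)
H = -11027503/558450 (H = -17791/900 - 105/(-4964) = -17791*1/900 - 105*(-1/4964) = -17791/900 + 105/4964 = -11027503/558450 ≈ -19.747)
a(f(3, 10), -214) - H = 0 - 1*(-11027503/558450) = 0 + 11027503/558450 = 11027503/558450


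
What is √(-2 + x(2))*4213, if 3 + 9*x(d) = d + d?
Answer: 4213*I*√17/3 ≈ 5790.2*I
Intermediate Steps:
x(d) = -⅓ + 2*d/9 (x(d) = -⅓ + (d + d)/9 = -⅓ + (2*d)/9 = -⅓ + 2*d/9)
√(-2 + x(2))*4213 = √(-2 + (-⅓ + (2/9)*2))*4213 = √(-2 + (-⅓ + 4/9))*4213 = √(-2 + ⅑)*4213 = √(-17/9)*4213 = (I*√17/3)*4213 = 4213*I*√17/3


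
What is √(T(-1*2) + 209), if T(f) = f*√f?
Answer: √(209 - 2*I*√2) ≈ 14.457 - 0.09782*I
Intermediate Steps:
T(f) = f^(3/2)
√(T(-1*2) + 209) = √((-1*2)^(3/2) + 209) = √((-2)^(3/2) + 209) = √(-2*I*√2 + 209) = √(209 - 2*I*√2)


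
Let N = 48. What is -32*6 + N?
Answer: -144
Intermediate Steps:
-32*6 + N = -32*6 + 48 = -192 + 48 = -144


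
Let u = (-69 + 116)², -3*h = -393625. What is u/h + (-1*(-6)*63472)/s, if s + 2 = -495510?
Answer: -389950101/518739125 ≈ -0.75173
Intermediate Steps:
h = 393625/3 (h = -⅓*(-393625) = 393625/3 ≈ 1.3121e+5)
s = -495512 (s = -2 - 495510 = -495512)
u = 2209 (u = 47² = 2209)
u/h + (-1*(-6)*63472)/s = 2209/(393625/3) + (-1*(-6)*63472)/(-495512) = 2209*(3/393625) + (6*63472)*(-1/495512) = 141/8375 + 380832*(-1/495512) = 141/8375 - 47604/61939 = -389950101/518739125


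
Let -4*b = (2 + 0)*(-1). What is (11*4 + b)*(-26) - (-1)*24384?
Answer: 23227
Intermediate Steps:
b = ½ (b = -(2 + 0)*(-1)/4 = -(-1)/2 = -¼*(-2) = ½ ≈ 0.50000)
(11*4 + b)*(-26) - (-1)*24384 = (11*4 + ½)*(-26) - (-1)*24384 = (44 + ½)*(-26) - 1*(-24384) = (89/2)*(-26) + 24384 = -1157 + 24384 = 23227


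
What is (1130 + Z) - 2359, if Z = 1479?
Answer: 250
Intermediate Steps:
(1130 + Z) - 2359 = (1130 + 1479) - 2359 = 2609 - 2359 = 250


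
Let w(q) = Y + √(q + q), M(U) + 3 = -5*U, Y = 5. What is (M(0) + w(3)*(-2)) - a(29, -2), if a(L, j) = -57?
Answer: 44 - 2*√6 ≈ 39.101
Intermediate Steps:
M(U) = -3 - 5*U
w(q) = 5 + √2*√q (w(q) = 5 + √(q + q) = 5 + √(2*q) = 5 + √2*√q)
(M(0) + w(3)*(-2)) - a(29, -2) = ((-3 - 5*0) + (5 + √2*√3)*(-2)) - 1*(-57) = ((-3 + 0) + (5 + √6)*(-2)) + 57 = (-3 + (-10 - 2*√6)) + 57 = (-13 - 2*√6) + 57 = 44 - 2*√6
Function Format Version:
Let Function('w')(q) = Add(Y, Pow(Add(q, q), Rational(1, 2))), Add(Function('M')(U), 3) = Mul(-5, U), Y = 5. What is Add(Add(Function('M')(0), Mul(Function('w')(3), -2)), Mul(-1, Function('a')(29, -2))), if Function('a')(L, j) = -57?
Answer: Add(44, Mul(-2, Pow(6, Rational(1, 2)))) ≈ 39.101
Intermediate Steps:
Function('M')(U) = Add(-3, Mul(-5, U))
Function('w')(q) = Add(5, Mul(Pow(2, Rational(1, 2)), Pow(q, Rational(1, 2)))) (Function('w')(q) = Add(5, Pow(Add(q, q), Rational(1, 2))) = Add(5, Pow(Mul(2, q), Rational(1, 2))) = Add(5, Mul(Pow(2, Rational(1, 2)), Pow(q, Rational(1, 2)))))
Add(Add(Function('M')(0), Mul(Function('w')(3), -2)), Mul(-1, Function('a')(29, -2))) = Add(Add(Add(-3, Mul(-5, 0)), Mul(Add(5, Mul(Pow(2, Rational(1, 2)), Pow(3, Rational(1, 2)))), -2)), Mul(-1, -57)) = Add(Add(Add(-3, 0), Mul(Add(5, Pow(6, Rational(1, 2))), -2)), 57) = Add(Add(-3, Add(-10, Mul(-2, Pow(6, Rational(1, 2))))), 57) = Add(Add(-13, Mul(-2, Pow(6, Rational(1, 2)))), 57) = Add(44, Mul(-2, Pow(6, Rational(1, 2))))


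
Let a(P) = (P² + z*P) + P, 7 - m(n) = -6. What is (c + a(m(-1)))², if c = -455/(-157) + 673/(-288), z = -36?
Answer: 166575083521609/2044486656 ≈ 81475.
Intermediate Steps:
m(n) = 13 (m(n) = 7 - 1*(-6) = 7 + 6 = 13)
a(P) = P² - 35*P (a(P) = (P² - 36*P) + P = P² - 35*P)
c = 25379/45216 (c = -455*(-1/157) + 673*(-1/288) = 455/157 - 673/288 = 25379/45216 ≈ 0.56128)
(c + a(m(-1)))² = (25379/45216 + 13*(-35 + 13))² = (25379/45216 + 13*(-22))² = (25379/45216 - 286)² = (-12906397/45216)² = 166575083521609/2044486656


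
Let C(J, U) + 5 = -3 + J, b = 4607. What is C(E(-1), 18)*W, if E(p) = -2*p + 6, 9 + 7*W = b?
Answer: 0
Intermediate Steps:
W = 4598/7 (W = -9/7 + (⅐)*4607 = -9/7 + 4607/7 = 4598/7 ≈ 656.86)
E(p) = 6 - 2*p
C(J, U) = -8 + J (C(J, U) = -5 + (-3 + J) = -8 + J)
C(E(-1), 18)*W = (-8 + (6 - 2*(-1)))*(4598/7) = (-8 + (6 + 2))*(4598/7) = (-8 + 8)*(4598/7) = 0*(4598/7) = 0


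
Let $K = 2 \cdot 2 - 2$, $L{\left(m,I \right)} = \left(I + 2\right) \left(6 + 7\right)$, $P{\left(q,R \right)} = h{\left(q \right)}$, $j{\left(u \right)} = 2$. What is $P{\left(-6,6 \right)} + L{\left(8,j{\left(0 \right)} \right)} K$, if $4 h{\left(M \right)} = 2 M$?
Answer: $101$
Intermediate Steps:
$h{\left(M \right)} = \frac{M}{2}$ ($h{\left(M \right)} = \frac{2 M}{4} = \frac{M}{2}$)
$P{\left(q,R \right)} = \frac{q}{2}$
$L{\left(m,I \right)} = 26 + 13 I$ ($L{\left(m,I \right)} = \left(2 + I\right) 13 = 26 + 13 I$)
$K = 2$ ($K = 4 - 2 = 2$)
$P{\left(-6,6 \right)} + L{\left(8,j{\left(0 \right)} \right)} K = \frac{1}{2} \left(-6\right) + \left(26 + 13 \cdot 2\right) 2 = -3 + \left(26 + 26\right) 2 = -3 + 52 \cdot 2 = -3 + 104 = 101$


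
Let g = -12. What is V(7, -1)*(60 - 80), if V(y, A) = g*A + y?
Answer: -380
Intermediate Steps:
V(y, A) = y - 12*A (V(y, A) = -12*A + y = y - 12*A)
V(7, -1)*(60 - 80) = (7 - 12*(-1))*(60 - 80) = (7 + 12)*(-20) = 19*(-20) = -380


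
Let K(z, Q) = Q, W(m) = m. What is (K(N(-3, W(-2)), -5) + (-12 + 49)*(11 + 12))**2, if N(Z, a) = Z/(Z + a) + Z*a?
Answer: 715716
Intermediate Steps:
N(Z, a) = Z*a + Z/(Z + a) (N(Z, a) = Z/(Z + a) + Z*a = Z*a + Z/(Z + a))
(K(N(-3, W(-2)), -5) + (-12 + 49)*(11 + 12))**2 = (-5 + (-12 + 49)*(11 + 12))**2 = (-5 + 37*23)**2 = (-5 + 851)**2 = 846**2 = 715716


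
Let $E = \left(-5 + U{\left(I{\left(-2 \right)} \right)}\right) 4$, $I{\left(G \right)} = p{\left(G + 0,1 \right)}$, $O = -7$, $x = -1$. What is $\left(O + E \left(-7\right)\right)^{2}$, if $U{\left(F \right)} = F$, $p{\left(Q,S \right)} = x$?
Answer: $25921$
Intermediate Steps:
$p{\left(Q,S \right)} = -1$
$I{\left(G \right)} = -1$
$E = -24$ ($E = \left(-5 - 1\right) 4 = \left(-6\right) 4 = -24$)
$\left(O + E \left(-7\right)\right)^{2} = \left(-7 - -168\right)^{2} = \left(-7 + 168\right)^{2} = 161^{2} = 25921$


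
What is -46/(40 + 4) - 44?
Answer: -991/22 ≈ -45.045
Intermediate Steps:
-46/(40 + 4) - 44 = -46/44 - 44 = (1/44)*(-46) - 44 = -23/22 - 44 = -991/22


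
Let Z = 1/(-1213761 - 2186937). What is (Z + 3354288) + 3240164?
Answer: 22425739727495/3400698 ≈ 6.5944e+6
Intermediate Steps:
Z = -1/3400698 (Z = 1/(-3400698) = -1/3400698 ≈ -2.9406e-7)
(Z + 3354288) + 3240164 = (-1/3400698 + 3354288) + 3240164 = 11406920493023/3400698 + 3240164 = 22425739727495/3400698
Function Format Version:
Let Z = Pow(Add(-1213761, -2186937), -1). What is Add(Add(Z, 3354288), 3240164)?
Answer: Rational(22425739727495, 3400698) ≈ 6.5944e+6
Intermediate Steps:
Z = Rational(-1, 3400698) (Z = Pow(-3400698, -1) = Rational(-1, 3400698) ≈ -2.9406e-7)
Add(Add(Z, 3354288), 3240164) = Add(Add(Rational(-1, 3400698), 3354288), 3240164) = Add(Rational(11406920493023, 3400698), 3240164) = Rational(22425739727495, 3400698)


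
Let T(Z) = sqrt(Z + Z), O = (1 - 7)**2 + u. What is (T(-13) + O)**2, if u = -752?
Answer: (-716 + I*sqrt(26))**2 ≈ 5.1263e+5 - 7302.0*I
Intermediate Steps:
O = -716 (O = (1 - 7)**2 - 752 = (-6)**2 - 752 = 36 - 752 = -716)
T(Z) = sqrt(2)*sqrt(Z) (T(Z) = sqrt(2*Z) = sqrt(2)*sqrt(Z))
(T(-13) + O)**2 = (sqrt(2)*sqrt(-13) - 716)**2 = (sqrt(2)*(I*sqrt(13)) - 716)**2 = (I*sqrt(26) - 716)**2 = (-716 + I*sqrt(26))**2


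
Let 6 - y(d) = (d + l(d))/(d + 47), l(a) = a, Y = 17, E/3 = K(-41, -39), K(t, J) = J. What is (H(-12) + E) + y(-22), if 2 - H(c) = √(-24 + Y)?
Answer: -2681/25 - I*√7 ≈ -107.24 - 2.6458*I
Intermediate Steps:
E = -117 (E = 3*(-39) = -117)
y(d) = 6 - 2*d/(47 + d) (y(d) = 6 - (d + d)/(d + 47) = 6 - 2*d/(47 + d))
H(c) = 2 - I*√7 (H(c) = 2 - √(-24 + 17) = 2 - √(-7) = 2 - I*√7)
(H(-12) + E) + y(-22) = ((2 - I*√7) - 117) + 2*(141 + 2*(-22))/(47 - 22) = (-115 - I*√7) + 2*(141 - 44)/25 = (-115 - I*√7) + 2*(1/25)*97 = (-115 - I*√7) + 194/25 = -2681/25 - I*√7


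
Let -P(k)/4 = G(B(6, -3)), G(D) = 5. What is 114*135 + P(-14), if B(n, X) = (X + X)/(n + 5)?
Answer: 15370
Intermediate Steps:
B(n, X) = 2*X/(5 + n) (B(n, X) = (2*X)/(5 + n) = 2*X/(5 + n))
P(k) = -20 (P(k) = -4*5 = -20)
114*135 + P(-14) = 114*135 - 20 = 15390 - 20 = 15370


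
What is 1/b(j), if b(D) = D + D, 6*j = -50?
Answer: -3/50 ≈ -0.060000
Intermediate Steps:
j = -25/3 (j = (⅙)*(-50) = -25/3 ≈ -8.3333)
b(D) = 2*D
1/b(j) = 1/(2*(-25/3)) = 1/(-50/3) = -3/50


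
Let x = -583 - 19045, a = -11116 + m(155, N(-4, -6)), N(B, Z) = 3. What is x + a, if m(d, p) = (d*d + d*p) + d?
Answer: -6099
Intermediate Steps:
m(d, p) = d + d² + d*p (m(d, p) = (d² + d*p) + d = d + d² + d*p)
a = 13529 (a = -11116 + 155*(1 + 155 + 3) = -11116 + 155*159 = -11116 + 24645 = 13529)
x = -19628
x + a = -19628 + 13529 = -6099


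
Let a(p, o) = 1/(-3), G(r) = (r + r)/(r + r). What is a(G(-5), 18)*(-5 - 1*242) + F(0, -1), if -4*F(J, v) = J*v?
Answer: 247/3 ≈ 82.333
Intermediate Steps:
G(r) = 1 (G(r) = (2*r)/((2*r)) = (2*r)*(1/(2*r)) = 1)
F(J, v) = -J*v/4
a(p, o) = -1/3
a(G(-5), 18)*(-5 - 1*242) + F(0, -1) = -(-5 - 1*242)/3 - 1/4*0*(-1) = -(-5 - 242)/3 + 0 = -1/3*(-247) + 0 = 247/3 + 0 = 247/3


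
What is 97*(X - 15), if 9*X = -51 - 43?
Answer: -22213/9 ≈ -2468.1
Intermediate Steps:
X = -94/9 (X = (-51 - 43)/9 = (1/9)*(-94) = -94/9 ≈ -10.444)
97*(X - 15) = 97*(-94/9 - 15) = 97*(-229/9) = -22213/9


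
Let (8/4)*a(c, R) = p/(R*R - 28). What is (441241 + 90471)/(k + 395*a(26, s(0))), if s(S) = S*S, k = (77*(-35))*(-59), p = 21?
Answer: 4253696/1270855 ≈ 3.3471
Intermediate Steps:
k = 159005 (k = -2695*(-59) = 159005)
s(S) = S**2
a(c, R) = 21/(2*(-28 + R**2)) (a(c, R) = (21/(R*R - 28))/2 = (21/(R**2 - 28))/2 = (21/(-28 + R**2))/2 = 21/(2*(-28 + R**2)))
(441241 + 90471)/(k + 395*a(26, s(0))) = (441241 + 90471)/(159005 + 395*(21/(2*(-28 + (0**2)**2)))) = 531712/(159005 + 395*(21/(2*(-28 + 0**2)))) = 531712/(159005 + 395*(21/(2*(-28 + 0)))) = 531712/(159005 + 395*((21/2)/(-28))) = 531712/(159005 + 395*((21/2)*(-1/28))) = 531712/(159005 + 395*(-3/8)) = 531712/(159005 - 1185/8) = 531712/(1270855/8) = 531712*(8/1270855) = 4253696/1270855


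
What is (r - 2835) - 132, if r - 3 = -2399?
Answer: -5363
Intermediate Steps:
r = -2396 (r = 3 - 2399 = -2396)
(r - 2835) - 132 = (-2396 - 2835) - 132 = -5231 - 132 = -5363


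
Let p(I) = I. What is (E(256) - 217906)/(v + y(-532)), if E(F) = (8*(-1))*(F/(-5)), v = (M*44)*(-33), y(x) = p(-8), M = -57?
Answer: -543741/206890 ≈ -2.6282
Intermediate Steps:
y(x) = -8
v = 82764 (v = -57*44*(-33) = -2508*(-33) = 82764)
E(F) = 8*F/5 (E(F) = -8*F*(-1)/5 = -(-8)*F/5 = 8*F/5)
(E(256) - 217906)/(v + y(-532)) = ((8/5)*256 - 217906)/(82764 - 8) = (2048/5 - 217906)/82756 = -1087482/5*1/82756 = -543741/206890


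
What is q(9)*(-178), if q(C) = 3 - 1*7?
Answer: 712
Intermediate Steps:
q(C) = -4 (q(C) = 3 - 7 = -4)
q(9)*(-178) = -4*(-178) = 712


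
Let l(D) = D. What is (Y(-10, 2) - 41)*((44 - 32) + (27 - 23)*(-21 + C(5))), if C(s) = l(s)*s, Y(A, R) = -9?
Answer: -1400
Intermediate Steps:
C(s) = s² (C(s) = s*s = s²)
(Y(-10, 2) - 41)*((44 - 32) + (27 - 23)*(-21 + C(5))) = (-9 - 41)*((44 - 32) + (27 - 23)*(-21 + 5²)) = -50*(12 + 4*(-21 + 25)) = -50*(12 + 4*4) = -50*(12 + 16) = -50*28 = -1400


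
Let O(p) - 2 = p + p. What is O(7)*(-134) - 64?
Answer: -2208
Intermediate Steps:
O(p) = 2 + 2*p (O(p) = 2 + (p + p) = 2 + 2*p)
O(7)*(-134) - 64 = (2 + 2*7)*(-134) - 64 = (2 + 14)*(-134) - 64 = 16*(-134) - 64 = -2144 - 64 = -2208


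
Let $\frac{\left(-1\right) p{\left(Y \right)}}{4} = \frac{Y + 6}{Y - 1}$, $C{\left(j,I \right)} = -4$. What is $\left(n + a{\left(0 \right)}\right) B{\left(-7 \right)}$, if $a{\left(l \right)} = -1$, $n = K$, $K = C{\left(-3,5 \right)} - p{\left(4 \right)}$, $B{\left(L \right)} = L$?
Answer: $- \frac{175}{3} \approx -58.333$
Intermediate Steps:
$p{\left(Y \right)} = - \frac{4 \left(6 + Y\right)}{-1 + Y}$ ($p{\left(Y \right)} = - 4 \frac{Y + 6}{Y - 1} = - 4 \frac{6 + Y}{-1 + Y} = - \frac{4 \left(6 + Y\right)}{-1 + Y}$)
$K = \frac{28}{3}$ ($K = -4 - \frac{4 \left(-6 - 4\right)}{-1 + 4} = -4 - \frac{4 \left(-6 - 4\right)}{3} = -4 - 4 \cdot \frac{1}{3} \left(-10\right) = -4 - - \frac{40}{3} = -4 + \frac{40}{3} = \frac{28}{3} \approx 9.3333$)
$n = \frac{28}{3} \approx 9.3333$
$\left(n + a{\left(0 \right)}\right) B{\left(-7 \right)} = \left(\frac{28}{3} - 1\right) \left(-7\right) = \frac{25}{3} \left(-7\right) = - \frac{175}{3}$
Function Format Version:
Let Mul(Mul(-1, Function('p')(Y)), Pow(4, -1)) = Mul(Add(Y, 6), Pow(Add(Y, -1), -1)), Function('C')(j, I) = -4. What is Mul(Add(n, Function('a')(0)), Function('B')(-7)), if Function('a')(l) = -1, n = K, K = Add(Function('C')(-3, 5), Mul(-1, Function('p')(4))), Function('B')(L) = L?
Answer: Rational(-175, 3) ≈ -58.333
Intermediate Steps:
Function('p')(Y) = Mul(-4, Pow(Add(-1, Y), -1), Add(6, Y)) (Function('p')(Y) = Mul(-4, Mul(Add(Y, 6), Pow(Add(Y, -1), -1))) = Mul(-4, Mul(Add(6, Y), Pow(Add(-1, Y), -1))) = Mul(-4, Mul(Pow(Add(-1, Y), -1), Add(6, Y))) = Mul(-4, Pow(Add(-1, Y), -1), Add(6, Y)))
K = Rational(28, 3) (K = Add(-4, Mul(-1, Mul(4, Pow(Add(-1, 4), -1), Add(-6, Mul(-1, 4))))) = Add(-4, Mul(-1, Mul(4, Pow(3, -1), Add(-6, -4)))) = Add(-4, Mul(-1, Mul(4, Rational(1, 3), -10))) = Add(-4, Mul(-1, Rational(-40, 3))) = Add(-4, Rational(40, 3)) = Rational(28, 3) ≈ 9.3333)
n = Rational(28, 3) ≈ 9.3333
Mul(Add(n, Function('a')(0)), Function('B')(-7)) = Mul(Add(Rational(28, 3), -1), -7) = Mul(Rational(25, 3), -7) = Rational(-175, 3)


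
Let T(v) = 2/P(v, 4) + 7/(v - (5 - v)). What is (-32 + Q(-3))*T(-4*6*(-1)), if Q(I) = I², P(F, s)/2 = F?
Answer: -4853/1032 ≈ -4.7025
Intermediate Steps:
P(F, s) = 2*F
T(v) = 1/v + 7/(-5 + 2*v) (T(v) = 2/((2*v)) + 7/(v - (5 - v)) = 2*(1/(2*v)) + 7/(v + (-5 + v)) = 1/v + 7/(-5 + 2*v))
(-32 + Q(-3))*T(-4*6*(-1)) = (-32 + (-3)²)*((-5 + 9*(-4*6*(-1)))/(((-4*6*(-1)))*(-5 + 2*(-4*6*(-1))))) = (-32 + 9)*((-5 + 9*(-24*(-1)))/(((-24*(-1)))*(-5 + 2*(-24*(-1))))) = -23*(-5 + 9*24)/(24*(-5 + 2*24)) = -23*(-5 + 216)/(24*(-5 + 48)) = -23*211/(24*43) = -23*211/1032 = -4853/1032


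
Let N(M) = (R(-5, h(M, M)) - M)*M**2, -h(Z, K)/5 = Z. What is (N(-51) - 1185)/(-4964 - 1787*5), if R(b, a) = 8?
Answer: -1238/113 ≈ -10.956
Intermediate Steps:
h(Z, K) = -5*Z
N(M) = M**2*(8 - M) (N(M) = (8 - M)*M**2 = M**2*(8 - M))
(N(-51) - 1185)/(-4964 - 1787*5) = ((-51)**2*(8 - 1*(-51)) - 1185)/(-4964 - 1787*5) = (2601*(8 + 51) - 1185)/(-4964 - 8935) = (2601*59 - 1185)/(-13899) = (153459 - 1185)*(-1/13899) = 152274*(-1/13899) = -1238/113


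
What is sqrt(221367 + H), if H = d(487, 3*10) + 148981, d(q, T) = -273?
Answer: 5*sqrt(14803) ≈ 608.34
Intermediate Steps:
H = 148708 (H = -273 + 148981 = 148708)
sqrt(221367 + H) = sqrt(221367 + 148708) = sqrt(370075) = 5*sqrt(14803)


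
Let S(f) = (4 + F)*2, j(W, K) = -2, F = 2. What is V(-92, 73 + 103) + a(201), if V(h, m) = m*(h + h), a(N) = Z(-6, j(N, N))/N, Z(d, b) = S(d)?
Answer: -2169724/67 ≈ -32384.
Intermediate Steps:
S(f) = 12 (S(f) = (4 + 2)*2 = 6*2 = 12)
Z(d, b) = 12
a(N) = 12/N
V(h, m) = 2*h*m (V(h, m) = m*(2*h) = 2*h*m)
V(-92, 73 + 103) + a(201) = 2*(-92)*(73 + 103) + 12/201 = 2*(-92)*176 + 12*(1/201) = -32384 + 4/67 = -2169724/67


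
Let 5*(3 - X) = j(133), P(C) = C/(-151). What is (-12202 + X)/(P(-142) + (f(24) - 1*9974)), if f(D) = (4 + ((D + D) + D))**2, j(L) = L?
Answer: 769194/264065 ≈ 2.9129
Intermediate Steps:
P(C) = -C/151 (P(C) = C*(-1/151) = -C/151)
f(D) = (4 + 3*D)**2 (f(D) = (4 + (2*D + D))**2 = (4 + 3*D)**2)
X = -118/5 (X = 3 - 1/5*133 = 3 - 133/5 = -118/5 ≈ -23.600)
(-12202 + X)/(P(-142) + (f(24) - 1*9974)) = (-12202 - 118/5)/(-1/151*(-142) + ((4 + 3*24)**2 - 1*9974)) = -61128/(5*(142/151 + ((4 + 72)**2 - 9974))) = -61128/(5*(142/151 + (76**2 - 9974))) = -61128/(5*(142/151 + (5776 - 9974))) = -61128/(5*(142/151 - 4198)) = -61128/(5*(-633756/151)) = -61128/5*(-151/633756) = 769194/264065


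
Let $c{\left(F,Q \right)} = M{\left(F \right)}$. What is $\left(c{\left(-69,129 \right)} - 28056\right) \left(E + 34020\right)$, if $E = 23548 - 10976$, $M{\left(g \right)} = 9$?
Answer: $-1306765824$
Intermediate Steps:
$E = 12572$ ($E = 23548 - 10976 = 12572$)
$c{\left(F,Q \right)} = 9$
$\left(c{\left(-69,129 \right)} - 28056\right) \left(E + 34020\right) = \left(9 - 28056\right) \left(12572 + 34020\right) = \left(-28047\right) 46592 = -1306765824$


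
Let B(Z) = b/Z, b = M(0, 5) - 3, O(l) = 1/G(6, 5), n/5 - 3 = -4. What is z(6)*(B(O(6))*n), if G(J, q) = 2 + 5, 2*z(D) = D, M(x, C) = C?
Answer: -210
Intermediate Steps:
z(D) = D/2
n = -5 (n = 15 + 5*(-4) = 15 - 20 = -5)
G(J, q) = 7
O(l) = ⅐ (O(l) = 1/7 = ⅐)
b = 2 (b = 5 - 3 = 2)
B(Z) = 2/Z
z(6)*(B(O(6))*n) = ((½)*6)*((2/(⅐))*(-5)) = 3*((2*7)*(-5)) = 3*(14*(-5)) = 3*(-70) = -210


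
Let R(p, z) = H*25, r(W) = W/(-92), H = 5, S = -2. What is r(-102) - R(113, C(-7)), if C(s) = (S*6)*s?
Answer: -5699/46 ≈ -123.89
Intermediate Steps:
C(s) = -12*s (C(s) = (-2*6)*s = -12*s)
r(W) = -W/92 (r(W) = W*(-1/92) = -W/92)
R(p, z) = 125 (R(p, z) = 5*25 = 125)
r(-102) - R(113, C(-7)) = -1/92*(-102) - 1*125 = 51/46 - 125 = -5699/46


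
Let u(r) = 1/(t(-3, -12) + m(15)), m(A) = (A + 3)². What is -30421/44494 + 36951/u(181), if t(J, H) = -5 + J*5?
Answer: 499805698955/44494 ≈ 1.1233e+7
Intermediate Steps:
t(J, H) = -5 + 5*J
m(A) = (3 + A)²
u(r) = 1/304 (u(r) = 1/((-5 + 5*(-3)) + (3 + 15)²) = 1/((-5 - 15) + 18²) = 1/(-20 + 324) = 1/304)
-30421/44494 + 36951/u(181) = -30421/44494 + 36951/(1/304) = -30421*1/44494 + 36951*304 = -30421/44494 + 11233104 = 499805698955/44494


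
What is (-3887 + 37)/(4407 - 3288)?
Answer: -3850/1119 ≈ -3.4406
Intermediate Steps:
(-3887 + 37)/(4407 - 3288) = -3850/1119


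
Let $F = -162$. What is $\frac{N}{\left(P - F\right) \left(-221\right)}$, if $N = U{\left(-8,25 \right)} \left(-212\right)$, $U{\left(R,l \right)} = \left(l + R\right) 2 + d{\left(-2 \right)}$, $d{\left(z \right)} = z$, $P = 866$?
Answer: $\frac{1696}{56797} \approx 0.029861$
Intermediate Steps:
$U{\left(R,l \right)} = -2 + 2 R + 2 l$ ($U{\left(R,l \right)} = \left(l + R\right) 2 - 2 = \left(R + l\right) 2 - 2 = \left(2 R + 2 l\right) - 2 = -2 + 2 R + 2 l$)
$N = -6784$ ($N = \left(-2 + 2 \left(-8\right) + 2 \cdot 25\right) \left(-212\right) = \left(-2 - 16 + 50\right) \left(-212\right) = 32 \left(-212\right) = -6784$)
$\frac{N}{\left(P - F\right) \left(-221\right)} = - \frac{6784}{\left(866 - -162\right) \left(-221\right)} = - \frac{6784}{\left(866 + 162\right) \left(-221\right)} = - \frac{6784}{1028 \left(-221\right)} = - \frac{6784}{-227188} = \left(-6784\right) \left(- \frac{1}{227188}\right) = \frac{1696}{56797}$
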